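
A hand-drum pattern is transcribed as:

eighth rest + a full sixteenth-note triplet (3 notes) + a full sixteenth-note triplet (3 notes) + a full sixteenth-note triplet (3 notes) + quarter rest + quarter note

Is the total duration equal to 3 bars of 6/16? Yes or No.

One bar of 6/16 = 3 eighth notes, so 3 bars = 9.
Working in eighth notes: eighth rest = 1; a full sixteenth-note triplet (3 notes) (three triplet sixteenths span one eighth) = 1; a full sixteenth-note triplet (3 notes) (three triplet sixteenths span one eighth) = 1; a full sixteenth-note triplet (3 notes) (three triplet sixteenths span one eighth) = 1; quarter rest = 2; quarter note = 2.
Adding: 1 + 1 + 1 + 1 + 2 + 2 = 8.
8 falls short of 9, so the answer is No.

No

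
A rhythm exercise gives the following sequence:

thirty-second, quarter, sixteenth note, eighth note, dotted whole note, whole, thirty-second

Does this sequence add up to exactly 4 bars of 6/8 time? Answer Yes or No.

Yes

One bar of 6/8 = 24 thirty-second notes, so 4 bars = 96.
Each duration in thirty-second notes: thirty-second = 1; quarter = 8; sixteenth note = 2; eighth note = 4; dotted whole note = 48; whole = 32; thirty-second = 1.
Altogether 1 + 8 + 2 + 4 + 48 + 32 + 1 = 96.
96 equals 96, so the answer is Yes.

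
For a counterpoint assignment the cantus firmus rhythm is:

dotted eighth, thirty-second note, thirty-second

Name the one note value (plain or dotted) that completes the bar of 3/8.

eighth note

The bar of 3/8 = 12 thirty-second notes.
Each duration in thirty-second notes: dotted eighth = 6; thirty-second note = 1; thirty-second = 1.
Sum: 6 + 1 + 1 = 8.
Remaining: 12 − 8 = 4 thirty-second notes, which is a eighth note.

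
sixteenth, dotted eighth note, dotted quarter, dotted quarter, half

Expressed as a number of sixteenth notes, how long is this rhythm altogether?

Express everything in sixteenth notes: sixteenth = 1; dotted eighth note = 3; dotted quarter = 6; dotted quarter = 6; half = 8.
Adding: 1 + 3 + 6 + 6 + 8 = 24 sixteenth notes.

24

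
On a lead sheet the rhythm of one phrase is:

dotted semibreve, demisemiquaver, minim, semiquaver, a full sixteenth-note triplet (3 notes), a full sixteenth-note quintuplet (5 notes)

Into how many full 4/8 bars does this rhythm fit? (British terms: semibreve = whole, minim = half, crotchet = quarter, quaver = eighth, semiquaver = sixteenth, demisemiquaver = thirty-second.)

4

One bar of 4/8 = 16 thirty-second notes.
Each duration in thirty-second notes: dotted semibreve = 48; demisemiquaver = 1; minim = 16; semiquaver = 2; a full sixteenth-note triplet (3 notes) (three triplet sixteenths span one eighth) = 4; a full sixteenth-note quintuplet (5 notes) (five quintuplet sixteenths span one quarter) = 8.
Sum: 48 + 1 + 16 + 2 + 4 + 8 = 79.
79 ÷ 16 = 4 complete bars with 15 left over.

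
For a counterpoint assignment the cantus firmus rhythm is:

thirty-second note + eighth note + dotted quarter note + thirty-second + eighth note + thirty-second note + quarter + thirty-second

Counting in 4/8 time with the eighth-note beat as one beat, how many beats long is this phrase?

8

One eighth-note beat = 4 thirty-second notes.
Convert each value to thirty-second notes: thirty-second note = 1; eighth note = 4; dotted quarter note = 12; thirty-second = 1; eighth note = 4; thirty-second note = 1; quarter = 8; thirty-second = 1.
Sum: 1 + 4 + 12 + 1 + 4 + 1 + 8 + 1 = 32.
32 ÷ 4 = 8 beats.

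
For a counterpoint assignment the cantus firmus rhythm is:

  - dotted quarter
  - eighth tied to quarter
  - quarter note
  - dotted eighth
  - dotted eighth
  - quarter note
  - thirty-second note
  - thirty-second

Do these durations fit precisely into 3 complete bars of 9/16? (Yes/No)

One bar of 9/16 = 18 thirty-second notes, so 3 bars = 54.
Working in thirty-second notes: dotted quarter = 12; eighth tied to quarter (eighth + quarter) = 12; quarter note = 8; dotted eighth = 6; dotted eighth = 6; quarter note = 8; thirty-second note = 1; thirty-second = 1.
Altogether 12 + 12 + 8 + 6 + 6 + 8 + 1 + 1 = 54.
54 equals 54, so the answer is Yes.

Yes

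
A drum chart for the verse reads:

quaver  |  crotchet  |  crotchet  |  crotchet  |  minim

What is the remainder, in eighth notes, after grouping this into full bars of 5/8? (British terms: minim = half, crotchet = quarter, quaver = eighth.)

One bar of 5/8 = 5 eighth notes.
Convert each value to eighth notes: quaver = 1; crotchet = 2; crotchet = 2; crotchet = 2; minim = 4.
Sum: 1 + 2 + 2 + 2 + 4 = 11.
11 ÷ 5 = 2 complete bars with 1 eighth note remaining.

1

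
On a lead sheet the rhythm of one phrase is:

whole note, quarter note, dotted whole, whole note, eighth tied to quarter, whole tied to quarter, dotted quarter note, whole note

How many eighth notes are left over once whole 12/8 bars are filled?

One bar of 12/8 = 12 eighth notes.
Working in eighth notes: whole note = 8; quarter note = 2; dotted whole = 12; whole note = 8; eighth tied to quarter (eighth + quarter) = 3; whole tied to quarter (whole + quarter) = 10; dotted quarter note = 3; whole note = 8.
Altogether 8 + 2 + 12 + 8 + 3 + 10 + 3 + 8 = 54.
54 ÷ 12 = 4 complete bars with 6 eighth notes remaining.

6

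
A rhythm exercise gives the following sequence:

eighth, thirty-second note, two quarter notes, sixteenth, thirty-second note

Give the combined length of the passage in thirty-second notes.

24

Working in thirty-second notes: eighth = 4; thirty-second note = 1; quarter note = 8; quarter note = 8; sixteenth = 2; thirty-second note = 1.
Adding: 4 + 1 + 8 + 8 + 2 + 1 = 24 thirty-second notes.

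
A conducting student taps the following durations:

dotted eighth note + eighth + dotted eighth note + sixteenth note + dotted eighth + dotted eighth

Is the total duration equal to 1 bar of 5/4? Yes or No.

No

One bar of 5/4 = 20 sixteenth notes.
Each duration in sixteenth notes: dotted eighth note = 3; eighth = 2; dotted eighth note = 3; sixteenth note = 1; dotted eighth = 3; dotted eighth = 3.
Sum: 3 + 2 + 3 + 1 + 3 + 3 = 15.
15 falls short of 20, so the answer is No.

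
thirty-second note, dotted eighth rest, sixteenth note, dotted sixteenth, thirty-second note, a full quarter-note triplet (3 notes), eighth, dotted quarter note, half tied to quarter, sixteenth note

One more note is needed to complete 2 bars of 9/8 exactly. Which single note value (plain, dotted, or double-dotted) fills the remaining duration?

thirty-second note

2 bars of 9/8 = 72 thirty-second notes.
Convert each value to thirty-second notes: thirty-second note = 1; dotted eighth rest = 6; sixteenth note = 2; dotted sixteenth = 3; thirty-second note = 1; a full quarter-note triplet (3 notes) (three triplet quarters span one half) = 16; eighth = 4; dotted quarter note = 12; half tied to quarter (half + quarter) = 24; sixteenth note = 2.
Sum: 1 + 6 + 2 + 3 + 1 + 16 + 4 + 12 + 24 + 2 = 71.
Remaining: 72 − 71 = 1 thirty-second note, which is a thirty-second note.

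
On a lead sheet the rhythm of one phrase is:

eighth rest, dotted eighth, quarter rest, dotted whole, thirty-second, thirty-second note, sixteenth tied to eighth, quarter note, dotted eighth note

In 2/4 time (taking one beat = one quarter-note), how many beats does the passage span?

11

One quarter-note beat = 8 thirty-second notes.
Working in thirty-second notes: eighth rest = 4; dotted eighth = 6; quarter rest = 8; dotted whole = 48; thirty-second = 1; thirty-second note = 1; sixteenth tied to eighth (sixteenth + eighth) = 6; quarter note = 8; dotted eighth note = 6.
Altogether 4 + 6 + 8 + 48 + 1 + 1 + 6 + 8 + 6 = 88.
88 ÷ 8 = 11 beats.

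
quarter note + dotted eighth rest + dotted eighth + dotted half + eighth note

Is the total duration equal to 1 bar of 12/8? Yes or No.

Yes

One bar of 12/8 = 24 sixteenth notes.
In sixteenth notes: quarter note = 4; dotted eighth rest = 3; dotted eighth = 3; dotted half = 12; eighth note = 2.
Sum: 4 + 3 + 3 + 12 + 2 = 24.
24 equals 24, so the answer is Yes.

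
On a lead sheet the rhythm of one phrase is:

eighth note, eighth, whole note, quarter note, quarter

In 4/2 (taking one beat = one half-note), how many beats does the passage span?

One half-note beat = 4 eighth notes.
In eighth notes: eighth note = 1; eighth = 1; whole note = 8; quarter note = 2; quarter = 2.
Sum: 1 + 1 + 8 + 2 + 2 = 14.
14 ÷ 4 = 3.5 beats.

3.5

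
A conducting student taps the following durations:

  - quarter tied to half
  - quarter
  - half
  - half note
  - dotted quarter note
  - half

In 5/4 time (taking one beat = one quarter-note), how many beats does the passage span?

11.5

One quarter-note beat = 2 eighth notes.
Express everything in eighth notes: quarter tied to half (quarter + half) = 6; quarter = 2; half = 4; half note = 4; dotted quarter note = 3; half = 4.
Sum: 6 + 2 + 4 + 4 + 3 + 4 = 23.
23 ÷ 2 = 11.5 beats.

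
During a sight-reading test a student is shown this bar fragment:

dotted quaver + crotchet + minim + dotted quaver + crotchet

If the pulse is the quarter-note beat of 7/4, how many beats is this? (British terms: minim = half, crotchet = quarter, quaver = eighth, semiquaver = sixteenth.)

5.5

One quarter-note beat = 4 sixteenth notes.
Convert each value to sixteenth notes: dotted quaver = 3; crotchet = 4; minim = 8; dotted quaver = 3; crotchet = 4.
Sum: 3 + 4 + 8 + 3 + 4 = 22.
22 ÷ 4 = 5.5 beats.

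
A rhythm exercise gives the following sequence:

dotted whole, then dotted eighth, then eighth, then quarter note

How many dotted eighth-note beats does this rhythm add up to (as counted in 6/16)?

11

One dotted eighth-note beat = 3 sixteenth notes.
Each duration in sixteenth notes: dotted whole = 24; dotted eighth = 3; eighth = 2; quarter note = 4.
Total: 24 + 3 + 2 + 4 = 33.
33 ÷ 3 = 11 beats.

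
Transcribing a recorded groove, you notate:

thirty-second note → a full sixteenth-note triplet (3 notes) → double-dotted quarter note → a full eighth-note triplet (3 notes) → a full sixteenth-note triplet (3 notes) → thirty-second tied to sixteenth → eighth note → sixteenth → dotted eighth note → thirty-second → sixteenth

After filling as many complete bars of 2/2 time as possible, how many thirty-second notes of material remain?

One bar of 2/2 = 32 thirty-second notes.
Working in thirty-second notes: thirty-second note = 1; a full sixteenth-note triplet (3 notes) (three triplet sixteenths span one eighth) = 4; double-dotted quarter note = 14; a full eighth-note triplet (3 notes) (three triplet eighths span one quarter) = 8; a full sixteenth-note triplet (3 notes) (three triplet sixteenths span one eighth) = 4; thirty-second tied to sixteenth (thirty-second + sixteenth) = 3; eighth note = 4; sixteenth = 2; dotted eighth note = 6; thirty-second = 1; sixteenth = 2.
Adding: 1 + 4 + 14 + 8 + 4 + 3 + 4 + 2 + 6 + 1 + 2 = 49.
49 ÷ 32 = 1 complete bar with 17 thirty-second notes remaining.

17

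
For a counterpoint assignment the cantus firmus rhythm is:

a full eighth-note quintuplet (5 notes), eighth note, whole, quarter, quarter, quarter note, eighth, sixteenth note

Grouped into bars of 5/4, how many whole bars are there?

One bar of 5/4 = 20 sixteenth notes.
Express everything in sixteenth notes: a full eighth-note quintuplet (5 notes) (five quintuplet eighths span one half) = 8; eighth note = 2; whole = 16; quarter = 4; quarter = 4; quarter note = 4; eighth = 2; sixteenth note = 1.
Adding: 8 + 2 + 16 + 4 + 4 + 4 + 2 + 1 = 41.
41 ÷ 20 = 2 complete bars with 1 left over.

2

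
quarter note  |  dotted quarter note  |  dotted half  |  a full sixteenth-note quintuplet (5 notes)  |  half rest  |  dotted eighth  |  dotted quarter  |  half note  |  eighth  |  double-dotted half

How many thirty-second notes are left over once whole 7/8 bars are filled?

One bar of 7/8 = 14 sixteenth notes.
Convert each value to sixteenth notes: quarter note = 4; dotted quarter note = 6; dotted half = 12; a full sixteenth-note quintuplet (5 notes) (five quintuplet sixteenths span one quarter) = 4; half rest = 8; dotted eighth = 3; dotted quarter = 6; half note = 8; eighth = 2; double-dotted half = 14.
Adding: 4 + 6 + 12 + 4 + 8 + 3 + 6 + 8 + 2 + 14 = 67.
67 ÷ 14 = 4 complete bars with 11 sixteenth notes remaining = 22 thirty-second notes.

22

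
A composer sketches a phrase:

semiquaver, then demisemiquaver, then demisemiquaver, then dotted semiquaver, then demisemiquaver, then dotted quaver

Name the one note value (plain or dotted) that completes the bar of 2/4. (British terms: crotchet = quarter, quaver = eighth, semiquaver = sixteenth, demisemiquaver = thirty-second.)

sixteenth note

The bar of 2/4 = 16 thirty-second notes.
Express everything in thirty-second notes: semiquaver = 2; demisemiquaver = 1; demisemiquaver = 1; dotted semiquaver = 3; demisemiquaver = 1; dotted quaver = 6.
Sum: 2 + 1 + 1 + 3 + 1 + 6 = 14.
Remaining: 16 − 14 = 2 thirty-second notes, which is a sixteenth note.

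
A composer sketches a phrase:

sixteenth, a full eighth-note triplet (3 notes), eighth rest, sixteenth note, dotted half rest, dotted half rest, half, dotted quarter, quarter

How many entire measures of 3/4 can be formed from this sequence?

4

One bar of 3/4 = 12 sixteenth notes.
In sixteenth notes: sixteenth = 1; a full eighth-note triplet (3 notes) (three triplet eighths span one quarter) = 4; eighth rest = 2; sixteenth note = 1; dotted half rest = 12; dotted half rest = 12; half = 8; dotted quarter = 6; quarter = 4.
Sum: 1 + 4 + 2 + 1 + 12 + 12 + 8 + 6 + 4 = 50.
50 ÷ 12 = 4 complete bars with 2 left over.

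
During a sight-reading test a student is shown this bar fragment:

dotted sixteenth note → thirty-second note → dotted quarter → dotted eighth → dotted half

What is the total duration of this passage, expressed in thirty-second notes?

46

Express everything in thirty-second notes: dotted sixteenth note = 3; thirty-second note = 1; dotted quarter = 12; dotted eighth = 6; dotted half = 24.
Sum: 3 + 1 + 12 + 6 + 24 = 46 thirty-second notes.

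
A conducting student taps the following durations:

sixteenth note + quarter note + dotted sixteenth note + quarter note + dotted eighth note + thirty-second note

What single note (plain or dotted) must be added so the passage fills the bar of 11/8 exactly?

The bar of 11/8 = 44 thirty-second notes.
In thirty-second notes: sixteenth note = 2; quarter note = 8; dotted sixteenth note = 3; quarter note = 8; dotted eighth note = 6; thirty-second note = 1.
Adding: 2 + 8 + 3 + 8 + 6 + 1 = 28.
Remaining: 44 − 28 = 16 thirty-second notes, which is a half note.

half note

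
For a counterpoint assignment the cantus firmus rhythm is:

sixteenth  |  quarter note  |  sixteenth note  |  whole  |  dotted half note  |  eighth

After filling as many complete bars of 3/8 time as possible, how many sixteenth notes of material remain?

One bar of 3/8 = 6 sixteenth notes.
Convert each value to sixteenth notes: sixteenth = 1; quarter note = 4; sixteenth note = 1; whole = 16; dotted half note = 12; eighth = 2.
Sum: 1 + 4 + 1 + 16 + 12 + 2 = 36.
36 ÷ 6 = 6 complete bars with 0 sixteenth notes remaining.

0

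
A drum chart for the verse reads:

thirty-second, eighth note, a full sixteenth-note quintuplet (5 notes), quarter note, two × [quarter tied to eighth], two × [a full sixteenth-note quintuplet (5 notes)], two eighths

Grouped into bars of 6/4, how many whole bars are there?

One bar of 6/4 = 48 thirty-second notes.
In thirty-second notes: thirty-second = 1; eighth note = 4; a full sixteenth-note quintuplet (5 notes) (five quintuplet sixteenths span one quarter) = 8; quarter note = 8; quarter tied to eighth (quarter + eighth) = 12; quarter tied to eighth (quarter + eighth) = 12; a full sixteenth-note quintuplet (5 notes) (five quintuplet sixteenths span one quarter) = 8; a full sixteenth-note quintuplet (5 notes) (five quintuplet sixteenths span one quarter) = 8; eighth = 4; eighth = 4.
Total: 1 + 4 + 8 + 8 + 12 + 12 + 8 + 8 + 4 + 4 = 69.
69 ÷ 48 = 1 complete bar with 21 left over.

1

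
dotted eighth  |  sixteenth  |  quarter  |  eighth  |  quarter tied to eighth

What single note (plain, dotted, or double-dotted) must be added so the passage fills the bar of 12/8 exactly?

half note

The bar of 12/8 = 24 sixteenth notes.
In sixteenth notes: dotted eighth = 3; sixteenth = 1; quarter = 4; eighth = 2; quarter tied to eighth (quarter + eighth) = 6.
Total: 3 + 1 + 4 + 2 + 6 = 16.
Remaining: 24 − 16 = 8 sixteenth notes, which is a half note.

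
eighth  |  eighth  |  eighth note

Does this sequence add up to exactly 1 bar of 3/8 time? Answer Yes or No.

Yes

One bar of 3/8 = 3 eighth notes.
Express everything in eighth notes: eighth = 1; eighth = 1; eighth note = 1.
Total: 1 + 1 + 1 = 3.
3 equals 3, so the answer is Yes.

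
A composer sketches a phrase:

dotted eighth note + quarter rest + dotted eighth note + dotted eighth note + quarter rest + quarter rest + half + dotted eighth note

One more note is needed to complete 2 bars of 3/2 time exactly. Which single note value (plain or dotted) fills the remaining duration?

whole note

2 bars of 3/2 = 48 sixteenth notes.
In sixteenth notes: dotted eighth note = 3; quarter rest = 4; dotted eighth note = 3; dotted eighth note = 3; quarter rest = 4; quarter rest = 4; half = 8; dotted eighth note = 3.
Adding: 3 + 4 + 3 + 3 + 4 + 4 + 8 + 3 = 32.
Remaining: 48 − 32 = 16 sixteenth notes, which is a whole note.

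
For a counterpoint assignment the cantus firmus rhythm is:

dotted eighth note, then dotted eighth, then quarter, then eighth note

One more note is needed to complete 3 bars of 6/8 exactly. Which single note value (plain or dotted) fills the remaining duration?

dotted whole note

3 bars of 6/8 = 36 sixteenth notes.
Convert each value to sixteenth notes: dotted eighth note = 3; dotted eighth = 3; quarter = 4; eighth note = 2.
Adding: 3 + 3 + 4 + 2 = 12.
Remaining: 36 − 12 = 24 sixteenth notes, which is a dotted whole note.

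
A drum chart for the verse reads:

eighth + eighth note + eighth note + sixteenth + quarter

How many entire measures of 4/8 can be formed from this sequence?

1

One bar of 4/8 = 8 sixteenth notes.
Convert each value to sixteenth notes: eighth = 2; eighth note = 2; eighth note = 2; sixteenth = 1; quarter = 4.
Sum: 2 + 2 + 2 + 1 + 4 = 11.
11 ÷ 8 = 1 complete bar with 3 left over.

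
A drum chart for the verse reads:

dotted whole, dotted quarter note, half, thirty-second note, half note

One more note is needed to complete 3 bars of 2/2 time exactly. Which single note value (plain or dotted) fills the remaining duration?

dotted sixteenth note

3 bars of 2/2 = 96 thirty-second notes.
Working in thirty-second notes: dotted whole = 48; dotted quarter note = 12; half = 16; thirty-second note = 1; half note = 16.
Altogether 48 + 12 + 16 + 1 + 16 = 93.
Remaining: 96 − 93 = 3 thirty-second notes, which is a dotted sixteenth note.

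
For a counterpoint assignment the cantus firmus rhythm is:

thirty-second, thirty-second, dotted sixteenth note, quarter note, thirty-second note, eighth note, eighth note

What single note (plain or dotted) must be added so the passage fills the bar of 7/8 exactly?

The bar of 7/8 = 28 thirty-second notes.
Express everything in thirty-second notes: thirty-second = 1; thirty-second = 1; dotted sixteenth note = 3; quarter note = 8; thirty-second note = 1; eighth note = 4; eighth note = 4.
Total: 1 + 1 + 3 + 8 + 1 + 4 + 4 = 22.
Remaining: 28 − 22 = 6 thirty-second notes, which is a dotted eighth note.

dotted eighth note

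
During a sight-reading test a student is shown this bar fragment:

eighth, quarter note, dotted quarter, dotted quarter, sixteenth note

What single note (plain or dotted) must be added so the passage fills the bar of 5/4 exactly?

The bar of 5/4 = 20 sixteenth notes.
Working in sixteenth notes: eighth = 2; quarter note = 4; dotted quarter = 6; dotted quarter = 6; sixteenth note = 1.
Altogether 2 + 4 + 6 + 6 + 1 = 19.
Remaining: 20 − 19 = 1 sixteenth note, which is a sixteenth note.

sixteenth note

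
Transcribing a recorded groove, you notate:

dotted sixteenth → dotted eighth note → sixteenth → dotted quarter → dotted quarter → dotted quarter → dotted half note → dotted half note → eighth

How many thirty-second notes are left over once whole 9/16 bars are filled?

One bar of 9/16 = 18 thirty-second notes.
Each duration in thirty-second notes: dotted sixteenth = 3; dotted eighth note = 6; sixteenth = 2; dotted quarter = 12; dotted quarter = 12; dotted quarter = 12; dotted half note = 24; dotted half note = 24; eighth = 4.
Total: 3 + 6 + 2 + 12 + 12 + 12 + 24 + 24 + 4 = 99.
99 ÷ 18 = 5 complete bars with 9 thirty-second notes remaining.

9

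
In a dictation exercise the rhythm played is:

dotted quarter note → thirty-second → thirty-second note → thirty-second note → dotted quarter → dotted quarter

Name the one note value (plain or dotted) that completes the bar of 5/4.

The bar of 5/4 = 40 thirty-second notes.
Convert each value to thirty-second notes: dotted quarter note = 12; thirty-second = 1; thirty-second note = 1; thirty-second note = 1; dotted quarter = 12; dotted quarter = 12.
Sum: 12 + 1 + 1 + 1 + 12 + 12 = 39.
Remaining: 40 − 39 = 1 thirty-second note, which is a thirty-second note.

thirty-second note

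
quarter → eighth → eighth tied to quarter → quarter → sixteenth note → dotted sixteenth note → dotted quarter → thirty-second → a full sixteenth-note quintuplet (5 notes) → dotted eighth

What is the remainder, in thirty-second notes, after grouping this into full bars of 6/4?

16

One bar of 6/4 = 48 thirty-second notes.
Express everything in thirty-second notes: quarter = 8; eighth = 4; eighth tied to quarter (eighth + quarter) = 12; quarter = 8; sixteenth note = 2; dotted sixteenth note = 3; dotted quarter = 12; thirty-second = 1; a full sixteenth-note quintuplet (5 notes) (five quintuplet sixteenths span one quarter) = 8; dotted eighth = 6.
Total: 8 + 4 + 12 + 8 + 2 + 3 + 12 + 1 + 8 + 6 = 64.
64 ÷ 48 = 1 complete bar with 16 thirty-second notes remaining.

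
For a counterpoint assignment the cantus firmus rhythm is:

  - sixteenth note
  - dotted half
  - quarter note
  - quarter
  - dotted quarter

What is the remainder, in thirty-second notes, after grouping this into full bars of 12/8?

One bar of 12/8 = 24 sixteenth notes.
In sixteenth notes: sixteenth note = 1; dotted half = 12; quarter note = 4; quarter = 4; dotted quarter = 6.
Total: 1 + 12 + 4 + 4 + 6 = 27.
27 ÷ 24 = 1 complete bar with 3 sixteenth notes remaining = 6 thirty-second notes.

6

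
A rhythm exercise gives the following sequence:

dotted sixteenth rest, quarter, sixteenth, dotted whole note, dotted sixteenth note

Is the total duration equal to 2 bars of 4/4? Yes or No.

One bar of 4/4 = 32 thirty-second notes, so 2 bars = 64.
Each duration in thirty-second notes: dotted sixteenth rest = 3; quarter = 8; sixteenth = 2; dotted whole note = 48; dotted sixteenth note = 3.
Total: 3 + 8 + 2 + 48 + 3 = 64.
64 equals 64, so the answer is Yes.

Yes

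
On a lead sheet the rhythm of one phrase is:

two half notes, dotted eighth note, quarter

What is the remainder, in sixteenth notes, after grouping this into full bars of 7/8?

One bar of 7/8 = 14 sixteenth notes.
Convert each value to sixteenth notes: half note = 8; half note = 8; dotted eighth note = 3; quarter = 4.
Altogether 8 + 8 + 3 + 4 = 23.
23 ÷ 14 = 1 complete bar with 9 sixteenth notes remaining.

9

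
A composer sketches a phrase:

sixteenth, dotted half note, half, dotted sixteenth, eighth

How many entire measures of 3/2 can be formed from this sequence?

1

One bar of 3/2 = 48 thirty-second notes.
Convert each value to thirty-second notes: sixteenth = 2; dotted half note = 24; half = 16; dotted sixteenth = 3; eighth = 4.
Adding: 2 + 24 + 16 + 3 + 4 = 49.
49 ÷ 48 = 1 complete bar with 1 left over.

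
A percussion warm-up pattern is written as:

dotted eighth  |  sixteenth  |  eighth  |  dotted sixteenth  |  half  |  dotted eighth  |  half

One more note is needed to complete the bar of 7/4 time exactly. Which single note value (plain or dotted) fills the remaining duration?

The bar of 7/4 = 56 thirty-second notes.
Working in thirty-second notes: dotted eighth = 6; sixteenth = 2; eighth = 4; dotted sixteenth = 3; half = 16; dotted eighth = 6; half = 16.
Altogether 6 + 2 + 4 + 3 + 16 + 6 + 16 = 53.
Remaining: 56 − 53 = 3 thirty-second notes, which is a dotted sixteenth note.

dotted sixteenth note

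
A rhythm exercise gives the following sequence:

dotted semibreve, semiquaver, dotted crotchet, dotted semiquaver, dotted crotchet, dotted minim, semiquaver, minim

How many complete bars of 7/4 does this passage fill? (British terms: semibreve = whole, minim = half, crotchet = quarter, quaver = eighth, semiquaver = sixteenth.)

2

One bar of 7/4 = 56 thirty-second notes.
Convert each value to thirty-second notes: dotted semibreve = 48; semiquaver = 2; dotted crotchet = 12; dotted semiquaver = 3; dotted crotchet = 12; dotted minim = 24; semiquaver = 2; minim = 16.
Altogether 48 + 2 + 12 + 3 + 12 + 24 + 2 + 16 = 119.
119 ÷ 56 = 2 complete bars with 7 left over.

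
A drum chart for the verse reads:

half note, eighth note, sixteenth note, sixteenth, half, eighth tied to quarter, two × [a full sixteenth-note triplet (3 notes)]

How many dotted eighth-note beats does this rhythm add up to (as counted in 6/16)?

One dotted eighth-note beat = 3 sixteenth notes.
In sixteenth notes: half note = 8; eighth note = 2; sixteenth note = 1; sixteenth = 1; half = 8; eighth tied to quarter (eighth + quarter) = 6; a full sixteenth-note triplet (3 notes) (three triplet sixteenths span one eighth) = 2; a full sixteenth-note triplet (3 notes) (three triplet sixteenths span one eighth) = 2.
Adding: 8 + 2 + 1 + 1 + 8 + 6 + 2 + 2 = 30.
30 ÷ 3 = 10 beats.

10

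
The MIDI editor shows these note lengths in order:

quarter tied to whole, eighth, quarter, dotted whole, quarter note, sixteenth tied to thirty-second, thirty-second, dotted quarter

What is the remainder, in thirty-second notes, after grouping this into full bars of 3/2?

28

One bar of 3/2 = 48 thirty-second notes.
Express everything in thirty-second notes: quarter tied to whole (quarter + whole) = 40; eighth = 4; quarter = 8; dotted whole = 48; quarter note = 8; sixteenth tied to thirty-second (sixteenth + thirty-second) = 3; thirty-second = 1; dotted quarter = 12.
Total: 40 + 4 + 8 + 48 + 8 + 3 + 1 + 12 = 124.
124 ÷ 48 = 2 complete bars with 28 thirty-second notes remaining.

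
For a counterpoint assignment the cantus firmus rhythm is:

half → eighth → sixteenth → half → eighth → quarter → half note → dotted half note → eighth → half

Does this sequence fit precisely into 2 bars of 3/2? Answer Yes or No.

One bar of 3/2 = 24 sixteenth notes, so 2 bars = 48.
Working in sixteenth notes: half = 8; eighth = 2; sixteenth = 1; half = 8; eighth = 2; quarter = 4; half note = 8; dotted half note = 12; eighth = 2; half = 8.
Altogether 8 + 2 + 1 + 8 + 2 + 4 + 8 + 12 + 2 + 8 = 55.
55 exceeds 48, so the answer is No.

No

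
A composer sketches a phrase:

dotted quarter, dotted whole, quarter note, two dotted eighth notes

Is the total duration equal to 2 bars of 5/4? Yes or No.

One bar of 5/4 = 20 sixteenth notes, so 2 bars = 40.
Each duration in sixteenth notes: dotted quarter = 6; dotted whole = 24; quarter note = 4; dotted eighth note = 3; dotted eighth note = 3.
Total: 6 + 24 + 4 + 3 + 3 = 40.
40 equals 40, so the answer is Yes.

Yes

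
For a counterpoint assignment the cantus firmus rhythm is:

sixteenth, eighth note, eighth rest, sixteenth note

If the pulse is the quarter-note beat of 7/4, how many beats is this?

One quarter-note beat = 4 sixteenth notes.
Working in sixteenth notes: sixteenth = 1; eighth note = 2; eighth rest = 2; sixteenth note = 1.
Total: 1 + 2 + 2 + 1 = 6.
6 ÷ 4 = 1.5 beats.

1.5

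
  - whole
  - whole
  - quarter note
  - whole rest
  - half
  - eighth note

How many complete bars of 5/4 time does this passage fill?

One bar of 5/4 = 10 eighth notes.
Express everything in eighth notes: whole = 8; whole = 8; quarter note = 2; whole rest = 8; half = 4; eighth note = 1.
Adding: 8 + 8 + 2 + 8 + 4 + 1 = 31.
31 ÷ 10 = 3 complete bars with 1 left over.

3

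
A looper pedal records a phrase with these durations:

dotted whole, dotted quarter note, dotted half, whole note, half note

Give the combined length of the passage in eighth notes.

33

Working in eighth notes: dotted whole = 12; dotted quarter note = 3; dotted half = 6; whole note = 8; half note = 4.
Sum: 12 + 3 + 6 + 8 + 4 = 33 eighth notes.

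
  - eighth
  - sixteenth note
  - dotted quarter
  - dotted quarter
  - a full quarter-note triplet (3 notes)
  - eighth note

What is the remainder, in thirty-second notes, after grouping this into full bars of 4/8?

One bar of 4/8 = 8 sixteenth notes.
Each duration in sixteenth notes: eighth = 2; sixteenth note = 1; dotted quarter = 6; dotted quarter = 6; a full quarter-note triplet (3 notes) (three triplet quarters span one half) = 8; eighth note = 2.
Altogether 2 + 1 + 6 + 6 + 8 + 2 = 25.
25 ÷ 8 = 3 complete bars with 1 sixteenth note remaining = 2 thirty-second notes.

2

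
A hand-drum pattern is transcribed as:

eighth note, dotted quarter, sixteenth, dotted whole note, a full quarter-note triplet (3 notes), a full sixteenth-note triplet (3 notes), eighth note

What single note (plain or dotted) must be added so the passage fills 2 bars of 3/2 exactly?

2 bars of 3/2 = 48 sixteenth notes.
In sixteenth notes: eighth note = 2; dotted quarter = 6; sixteenth = 1; dotted whole note = 24; a full quarter-note triplet (3 notes) (three triplet quarters span one half) = 8; a full sixteenth-note triplet (3 notes) (three triplet sixteenths span one eighth) = 2; eighth note = 2.
Altogether 2 + 6 + 1 + 24 + 8 + 2 + 2 = 45.
Remaining: 48 − 45 = 3 sixteenth notes, which is a dotted eighth note.

dotted eighth note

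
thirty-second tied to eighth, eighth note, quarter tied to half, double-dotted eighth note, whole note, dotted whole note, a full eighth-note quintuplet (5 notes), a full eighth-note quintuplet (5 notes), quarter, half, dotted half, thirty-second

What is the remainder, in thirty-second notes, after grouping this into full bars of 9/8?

21

One bar of 9/8 = 36 thirty-second notes.
In thirty-second notes: thirty-second tied to eighth (thirty-second + eighth) = 5; eighth note = 4; quarter tied to half (quarter + half) = 24; double-dotted eighth note = 7; whole note = 32; dotted whole note = 48; a full eighth-note quintuplet (5 notes) (five quintuplet eighths span one half) = 16; a full eighth-note quintuplet (5 notes) (five quintuplet eighths span one half) = 16; quarter = 8; half = 16; dotted half = 24; thirty-second = 1.
Adding: 5 + 4 + 24 + 7 + 32 + 48 + 16 + 16 + 8 + 16 + 24 + 1 = 201.
201 ÷ 36 = 5 complete bars with 21 thirty-second notes remaining.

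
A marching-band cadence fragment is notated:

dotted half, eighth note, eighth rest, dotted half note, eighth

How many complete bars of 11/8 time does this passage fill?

One bar of 11/8 = 11 eighth notes.
Each duration in eighth notes: dotted half = 6; eighth note = 1; eighth rest = 1; dotted half note = 6; eighth = 1.
Total: 6 + 1 + 1 + 6 + 1 = 15.
15 ÷ 11 = 1 complete bar with 4 left over.

1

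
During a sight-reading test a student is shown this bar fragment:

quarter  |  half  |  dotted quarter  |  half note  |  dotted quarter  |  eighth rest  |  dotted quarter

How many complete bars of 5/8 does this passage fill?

4

One bar of 5/8 = 5 eighth notes.
In eighth notes: quarter = 2; half = 4; dotted quarter = 3; half note = 4; dotted quarter = 3; eighth rest = 1; dotted quarter = 3.
Sum: 2 + 4 + 3 + 4 + 3 + 1 + 3 = 20.
20 ÷ 5 = 4 complete bars with 0 left over.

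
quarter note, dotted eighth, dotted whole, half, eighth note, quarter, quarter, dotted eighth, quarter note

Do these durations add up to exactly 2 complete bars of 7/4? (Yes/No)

One bar of 7/4 = 28 sixteenth notes, so 2 bars = 56.
In sixteenth notes: quarter note = 4; dotted eighth = 3; dotted whole = 24; half = 8; eighth note = 2; quarter = 4; quarter = 4; dotted eighth = 3; quarter note = 4.
Sum: 4 + 3 + 24 + 8 + 2 + 4 + 4 + 3 + 4 = 56.
56 equals 56, so the answer is Yes.

Yes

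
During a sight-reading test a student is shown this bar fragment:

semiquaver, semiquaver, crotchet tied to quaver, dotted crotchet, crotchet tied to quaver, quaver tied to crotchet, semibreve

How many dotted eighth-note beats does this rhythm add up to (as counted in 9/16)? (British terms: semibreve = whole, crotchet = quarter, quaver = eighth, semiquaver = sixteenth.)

14

One dotted eighth-note beat = 3 sixteenth notes.
Express everything in sixteenth notes: semiquaver = 1; semiquaver = 1; crotchet tied to quaver (crotchet + quaver) = 6; dotted crotchet = 6; crotchet tied to quaver (crotchet + quaver) = 6; quaver tied to crotchet (quaver + crotchet) = 6; semibreve = 16.
Sum: 1 + 1 + 6 + 6 + 6 + 6 + 16 = 42.
42 ÷ 3 = 14 beats.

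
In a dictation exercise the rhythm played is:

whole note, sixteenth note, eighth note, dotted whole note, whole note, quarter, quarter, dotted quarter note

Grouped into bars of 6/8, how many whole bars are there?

6

One bar of 6/8 = 12 sixteenth notes.
Express everything in sixteenth notes: whole note = 16; sixteenth note = 1; eighth note = 2; dotted whole note = 24; whole note = 16; quarter = 4; quarter = 4; dotted quarter note = 6.
Sum: 16 + 1 + 2 + 24 + 16 + 4 + 4 + 6 = 73.
73 ÷ 12 = 6 complete bars with 1 left over.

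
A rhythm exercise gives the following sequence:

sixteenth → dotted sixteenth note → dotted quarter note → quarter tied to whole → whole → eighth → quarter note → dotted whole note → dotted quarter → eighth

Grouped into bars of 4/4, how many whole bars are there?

One bar of 4/4 = 32 thirty-second notes.
Each duration in thirty-second notes: sixteenth = 2; dotted sixteenth note = 3; dotted quarter note = 12; quarter tied to whole (quarter + whole) = 40; whole = 32; eighth = 4; quarter note = 8; dotted whole note = 48; dotted quarter = 12; eighth = 4.
Sum: 2 + 3 + 12 + 40 + 32 + 4 + 8 + 48 + 12 + 4 = 165.
165 ÷ 32 = 5 complete bars with 5 left over.

5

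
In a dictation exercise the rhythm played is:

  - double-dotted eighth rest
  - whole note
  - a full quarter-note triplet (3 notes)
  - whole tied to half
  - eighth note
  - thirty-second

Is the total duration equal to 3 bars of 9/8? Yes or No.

Yes

One bar of 9/8 = 36 thirty-second notes, so 3 bars = 108.
Each duration in thirty-second notes: double-dotted eighth rest = 7; whole note = 32; a full quarter-note triplet (3 notes) (three triplet quarters span one half) = 16; whole tied to half (whole + half) = 48; eighth note = 4; thirty-second = 1.
Sum: 7 + 32 + 16 + 48 + 4 + 1 = 108.
108 equals 108, so the answer is Yes.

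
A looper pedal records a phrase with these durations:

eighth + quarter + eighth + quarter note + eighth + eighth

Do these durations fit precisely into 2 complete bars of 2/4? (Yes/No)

One bar of 2/4 = 4 eighth notes, so 2 bars = 8.
Each duration in eighth notes: eighth = 1; quarter = 2; eighth = 1; quarter note = 2; eighth = 1; eighth = 1.
Sum: 1 + 2 + 1 + 2 + 1 + 1 = 8.
8 equals 8, so the answer is Yes.

Yes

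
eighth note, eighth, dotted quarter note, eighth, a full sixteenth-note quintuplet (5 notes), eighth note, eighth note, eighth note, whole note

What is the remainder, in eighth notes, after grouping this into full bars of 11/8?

8

One bar of 11/8 = 11 eighth notes.
Working in eighth notes: eighth note = 1; eighth = 1; dotted quarter note = 3; eighth = 1; a full sixteenth-note quintuplet (5 notes) (five quintuplet sixteenths span one quarter) = 2; eighth note = 1; eighth note = 1; eighth note = 1; whole note = 8.
Altogether 1 + 1 + 3 + 1 + 2 + 1 + 1 + 1 + 8 = 19.
19 ÷ 11 = 1 complete bar with 8 eighth notes remaining.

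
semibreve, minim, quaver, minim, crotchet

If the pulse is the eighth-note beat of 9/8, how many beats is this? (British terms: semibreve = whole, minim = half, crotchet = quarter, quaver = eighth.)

19

One eighth-note beat = 2 sixteenth notes.
In sixteenth notes: semibreve = 16; minim = 8; quaver = 2; minim = 8; crotchet = 4.
Adding: 16 + 8 + 2 + 8 + 4 = 38.
38 ÷ 2 = 19 beats.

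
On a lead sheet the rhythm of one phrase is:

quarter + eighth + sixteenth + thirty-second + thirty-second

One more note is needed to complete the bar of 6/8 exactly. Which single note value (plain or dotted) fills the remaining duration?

quarter note

The bar of 6/8 = 24 thirty-second notes.
Each duration in thirty-second notes: quarter = 8; eighth = 4; sixteenth = 2; thirty-second = 1; thirty-second = 1.
Total: 8 + 4 + 2 + 1 + 1 = 16.
Remaining: 24 − 16 = 8 thirty-second notes, which is a quarter note.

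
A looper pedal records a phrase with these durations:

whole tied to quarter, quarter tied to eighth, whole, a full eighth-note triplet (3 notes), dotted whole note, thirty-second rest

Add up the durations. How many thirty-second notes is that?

141

In thirty-second notes: whole tied to quarter (whole + quarter) = 40; quarter tied to eighth (quarter + eighth) = 12; whole = 32; a full eighth-note triplet (3 notes) (three triplet eighths span one quarter) = 8; dotted whole note = 48; thirty-second rest = 1.
Total: 40 + 12 + 32 + 8 + 48 + 1 = 141 thirty-second notes.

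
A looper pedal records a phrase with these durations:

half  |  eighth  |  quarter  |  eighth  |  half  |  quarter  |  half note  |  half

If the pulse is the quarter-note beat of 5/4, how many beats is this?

11

One quarter-note beat = 2 eighth notes.
Each duration in eighth notes: half = 4; eighth = 1; quarter = 2; eighth = 1; half = 4; quarter = 2; half note = 4; half = 4.
Altogether 4 + 1 + 2 + 1 + 4 + 2 + 4 + 4 = 22.
22 ÷ 2 = 11 beats.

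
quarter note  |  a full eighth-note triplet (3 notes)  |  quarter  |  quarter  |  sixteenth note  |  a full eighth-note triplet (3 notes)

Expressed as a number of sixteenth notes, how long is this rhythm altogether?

21

Each duration in sixteenth notes: quarter note = 4; a full eighth-note triplet (3 notes) (three triplet eighths span one quarter) = 4; quarter = 4; quarter = 4; sixteenth note = 1; a full eighth-note triplet (3 notes) (three triplet eighths span one quarter) = 4.
Sum: 4 + 4 + 4 + 4 + 1 + 4 = 21 sixteenth notes.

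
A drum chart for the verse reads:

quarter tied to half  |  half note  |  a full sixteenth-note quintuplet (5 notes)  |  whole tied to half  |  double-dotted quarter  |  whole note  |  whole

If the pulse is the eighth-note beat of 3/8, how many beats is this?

One eighth-note beat = 2 sixteenth notes.
Working in sixteenth notes: quarter tied to half (quarter + half) = 12; half note = 8; a full sixteenth-note quintuplet (5 notes) (five quintuplet sixteenths span one quarter) = 4; whole tied to half (whole + half) = 24; double-dotted quarter = 7; whole note = 16; whole = 16.
Sum: 12 + 8 + 4 + 24 + 7 + 16 + 16 = 87.
87 ÷ 2 = 43.5 beats.

43.5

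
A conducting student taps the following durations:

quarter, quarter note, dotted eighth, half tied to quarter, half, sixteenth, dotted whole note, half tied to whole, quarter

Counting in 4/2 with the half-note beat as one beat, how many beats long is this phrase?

One half-note beat = 8 sixteenth notes.
Working in sixteenth notes: quarter = 4; quarter note = 4; dotted eighth = 3; half tied to quarter (half + quarter) = 12; half = 8; sixteenth = 1; dotted whole note = 24; half tied to whole (half + whole) = 24; quarter = 4.
Total: 4 + 4 + 3 + 12 + 8 + 1 + 24 + 24 + 4 = 84.
84 ÷ 8 = 10.5 beats.

10.5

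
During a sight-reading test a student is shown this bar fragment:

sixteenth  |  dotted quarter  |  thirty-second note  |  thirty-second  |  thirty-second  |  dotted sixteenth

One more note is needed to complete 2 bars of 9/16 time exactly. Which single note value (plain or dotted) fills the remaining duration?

half note

2 bars of 9/16 = 36 thirty-second notes.
Each duration in thirty-second notes: sixteenth = 2; dotted quarter = 12; thirty-second note = 1; thirty-second = 1; thirty-second = 1; dotted sixteenth = 3.
Total: 2 + 12 + 1 + 1 + 1 + 3 = 20.
Remaining: 36 − 20 = 16 thirty-second notes, which is a half note.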